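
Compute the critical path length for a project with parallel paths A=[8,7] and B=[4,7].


Path A: 8 + 7 = 15
Path B: 4 + 7 = 11
Critical path = longest = max(15, 11)
= 15 (Path A)


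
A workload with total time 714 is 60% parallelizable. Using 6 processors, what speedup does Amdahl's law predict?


Amdahl's law: T_p = T × ((1-p) + p/N)
= 714 × ((1-0.6) + 0.6/6)
= 714 × (0.40 + 0.1000)
= 714 × 0.5000
= 357.00
Speedup = 714/357.00
= 2.00×


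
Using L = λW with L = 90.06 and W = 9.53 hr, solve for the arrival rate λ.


Little's law: L = λW → λ = L / W
= 90.06 / 9.53
= 9.45 per hour


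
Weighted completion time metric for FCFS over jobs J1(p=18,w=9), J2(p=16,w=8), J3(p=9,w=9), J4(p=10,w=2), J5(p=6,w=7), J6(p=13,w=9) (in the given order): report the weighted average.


Completion times:
  J1: C=18, w×C=9×18=162
  J2: C=34, w×C=8×34=272
  J3: C=43, w×C=9×43=387
  J4: C=53, w×C=2×53=106
  J5: C=59, w×C=7×59=413
  J6: C=72, w×C=9×72=648
Sum w×C = 1988
Sum w = 44
Weighted avg = 1988/44
= 45.18


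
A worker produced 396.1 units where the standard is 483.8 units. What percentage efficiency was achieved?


Efficiency = (actual / standard) × 100
= (396.1 / 483.8) × 100
= 81.9%


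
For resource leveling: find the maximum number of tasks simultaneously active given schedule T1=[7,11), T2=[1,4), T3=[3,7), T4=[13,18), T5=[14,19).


Check each time point for overlaps:
  t=3: 2 tasks active (T2, T3)
Max concurrent = 2


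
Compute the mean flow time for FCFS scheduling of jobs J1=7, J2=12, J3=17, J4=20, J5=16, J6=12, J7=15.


Completion times:
  J1: completes at 7
  J2: completes at 19
  J3: completes at 36
  J4: completes at 56
  J5: completes at 72
  J6: completes at 84
  J7: completes at 99
Sum = 373
Average = 373/7
= 53.29


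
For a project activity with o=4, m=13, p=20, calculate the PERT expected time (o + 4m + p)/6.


te = (o + 4m + p) / 6
= (4 + 4×13 + 20) / 6
= (4 + 52 + 20) / 6
= 76 / 6
= 12.67


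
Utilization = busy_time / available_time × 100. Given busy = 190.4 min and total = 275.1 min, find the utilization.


Utilization = busy / total × 100
= 190.4 / 275.1 × 100
= 69.2%


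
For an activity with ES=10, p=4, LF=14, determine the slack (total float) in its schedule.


EF = ES + duration = 10 + 4 = 14
LS = LF - duration = 14 - 4 = 10
Total Float = LF - EF = 14 - 14
(or LS - ES = 10 - 10)
= 0


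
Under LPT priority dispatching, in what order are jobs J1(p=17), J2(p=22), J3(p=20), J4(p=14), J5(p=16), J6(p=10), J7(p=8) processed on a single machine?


LPT: sort by longest processing time first
  J2: p=22
  J3: p=20
  J1: p=17
  J5: p=16
  J4: p=14
  J6: p=10
  J7: p=8
Order: J2 → J3 → J1 → J5 → J4 → J6 → J7


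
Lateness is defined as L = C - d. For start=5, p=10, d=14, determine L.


Completion = 5 + 10 = 15
Lateness = C - d = 15 - 14
= 1


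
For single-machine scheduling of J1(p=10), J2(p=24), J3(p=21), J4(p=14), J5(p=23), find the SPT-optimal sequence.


SPT: sort by shortest processing time
  J1: p=10
  J4: p=14
  J3: p=21
  J5: p=23
  J2: p=24
Order: J1 → J4 → J3 → J5 → J2


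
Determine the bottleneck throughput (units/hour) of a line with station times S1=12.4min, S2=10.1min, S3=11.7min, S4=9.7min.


Bottleneck = longest station time
Station times: [12.4, 10.1, 11.7, 9.7]
Max = 12.4 min
Rate = 60 / 12.4
= 4.84 units/hour (bottleneck: 12.4min)


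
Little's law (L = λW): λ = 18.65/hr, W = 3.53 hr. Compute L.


Little's law: L = λ × W
= 18.65 × 3.53
= 65.83


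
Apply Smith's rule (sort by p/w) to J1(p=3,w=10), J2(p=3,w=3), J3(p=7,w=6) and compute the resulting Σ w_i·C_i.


WSPT order (by p/w): J1 → J2 → J3
  J1: C=3, w·C=10×3=30
  J2: C=6, w·C=3×6=18
  J3: C=13, w·C=6×13=78
Σ w·C = 126
= 126


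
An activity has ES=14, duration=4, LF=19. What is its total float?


EF = ES + duration = 14 + 4 = 18
LS = LF - duration = 19 - 4 = 15
Total Float = LF - EF = 19 - 18
(or LS - ES = 15 - 14)
= 1


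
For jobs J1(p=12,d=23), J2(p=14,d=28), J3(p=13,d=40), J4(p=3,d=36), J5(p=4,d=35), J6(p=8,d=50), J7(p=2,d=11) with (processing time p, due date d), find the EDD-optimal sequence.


EDD: sort by earliest due date
  J7: d=11, p=2
  J1: d=23, p=12
  J2: d=28, p=14
  J5: d=35, p=4
  J4: d=36, p=3
  J3: d=40, p=13
  J6: d=50, p=8
Order: J7 → J1 → J2 → J5 → J4 → J3 → J6


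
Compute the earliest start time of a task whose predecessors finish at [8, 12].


ES = max of all predecessor completion times
Predecessors: [8, 12]
ES = max(8, 12)
= 12


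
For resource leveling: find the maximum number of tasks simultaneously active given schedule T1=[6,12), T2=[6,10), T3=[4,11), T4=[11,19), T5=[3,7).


Check each time point for overlaps:
  t=6: 4 tasks active (T1, T2, T3, T5)
Max concurrent = 4


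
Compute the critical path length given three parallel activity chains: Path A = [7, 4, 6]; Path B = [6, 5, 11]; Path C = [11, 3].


Path A: 7 + 4 + 6 = 17
Path B: 6 + 5 + 11 = 22
Path C: 11 + 3 = 14
Critical path = longest = max(17, 22, 14)
= 22 (Path B)


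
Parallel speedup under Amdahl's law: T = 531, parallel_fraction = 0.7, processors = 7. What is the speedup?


Amdahl's law: T_p = T × ((1-p) + p/N)
= 531 × ((1-0.7) + 0.7/7)
= 531 × (0.30 + 0.1000)
= 531 × 0.4000
= 212.40
Speedup = 531/212.40
= 2.50×


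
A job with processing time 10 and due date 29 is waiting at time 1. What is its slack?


Slack = due - current_time - processing
= 29 - 1 - 10
= 18


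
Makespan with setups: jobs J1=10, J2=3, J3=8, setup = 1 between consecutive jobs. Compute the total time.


Makespan = Σ processing + (n-1) × setup
= (10 + 3 + 8) + (3-1)×1
= 21 + 2
= 23 time units


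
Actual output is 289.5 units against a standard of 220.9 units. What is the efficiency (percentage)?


Efficiency = (actual / standard) × 100
= (289.5 / 220.9) × 100
= 131.1%


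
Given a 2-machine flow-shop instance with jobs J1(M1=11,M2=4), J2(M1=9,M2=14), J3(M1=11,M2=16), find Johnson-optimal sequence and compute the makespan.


Johnson's rule:
Group 1 (M1≤M2, sort by M1): ['J2', 'J3']
Group 2 (M1>M2, sort desc M2): ['J1']
Sequence: J2 → J3 → J1
Makespan calculation:
  J2: M1 done=9, M2 done=23
  J3: M1 done=20, M2 done=39
  J1: M1 done=31, M2 done=43
= Sequence: J2 → J3 → J1, Makespan: 43


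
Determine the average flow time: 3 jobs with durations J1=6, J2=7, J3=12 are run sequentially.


Completion times:
  J1: completes at 6
  J2: completes at 13
  J3: completes at 25
Sum = 44
Average = 44/3
= 14.67


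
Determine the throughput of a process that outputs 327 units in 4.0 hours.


Throughput = units / time
= 327 / 4.0
= 81.8 units/hour


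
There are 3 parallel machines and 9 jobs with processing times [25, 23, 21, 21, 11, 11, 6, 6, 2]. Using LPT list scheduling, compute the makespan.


Jobs (LPT sorted): [25, 23, 21, 21, 11, 11, 6, 6, 2]
Machines: 3
  J=25 → Machine 1 (load: 0+25=25)
  J=23 → Machine 2 (load: 0+23=23)
  J=21 → Machine 3 (load: 0+21=21)
  J=21 → Machine 3 (load: 21+21=42)
  J=11 → Machine 2 (load: 23+11=34)
  J=11 → Machine 1 (load: 25+11=36)
  J=6 → Machine 2 (load: 34+6=40)
  J=6 → Machine 1 (load: 36+6=42)
  J=2 → Machine 2 (load: 40+2=42)
Machine loads: [42, 42, 42]
Makespan = max = 42 time units


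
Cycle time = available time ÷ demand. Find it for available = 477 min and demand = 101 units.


Cycle time = available time / demand
= 477 / 101
= 4.72 min/unit


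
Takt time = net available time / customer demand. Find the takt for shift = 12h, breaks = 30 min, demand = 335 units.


Available = 12×60 - 30 = 690 min
Takt time = 690 / 335
= 2.06 min/unit


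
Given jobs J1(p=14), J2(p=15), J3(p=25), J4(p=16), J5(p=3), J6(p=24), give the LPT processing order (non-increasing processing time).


LPT: sort by longest processing time first
  J3: p=25
  J6: p=24
  J4: p=16
  J2: p=15
  J1: p=14
  J5: p=3
Order: J3 → J6 → J4 → J2 → J1 → J5


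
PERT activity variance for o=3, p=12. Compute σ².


σ² = ((p - o) / 6)² = (p - o)² / 36
= (12 - 3)² / 36
= 9² / 36
= 81 / 36
= 2.2500


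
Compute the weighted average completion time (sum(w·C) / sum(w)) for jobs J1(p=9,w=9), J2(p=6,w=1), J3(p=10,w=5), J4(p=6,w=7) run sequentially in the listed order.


Completion times:
  J1: C=9, w×C=9×9=81
  J2: C=15, w×C=1×15=15
  J3: C=25, w×C=5×25=125
  J4: C=31, w×C=7×31=217
Sum w×C = 438
Sum w = 22
Weighted avg = 438/22
= 19.91


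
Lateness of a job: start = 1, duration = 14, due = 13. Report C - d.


Completion = 1 + 14 = 15
Lateness = C - d = 15 - 13
= 2


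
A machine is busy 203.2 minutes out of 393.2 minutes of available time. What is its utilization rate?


Utilization = busy / total × 100
= 203.2 / 393.2 × 100
= 51.7%


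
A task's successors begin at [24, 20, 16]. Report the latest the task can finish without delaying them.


LF = min of all successor start times
Successors start at: [24, 20, 16]
LF = min(24, 20, 16)
= 16


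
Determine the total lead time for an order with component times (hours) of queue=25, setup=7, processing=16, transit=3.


Lead time = queue + setup + processing + transit
= 25 + 7 + 16 + 3
= 51 hours


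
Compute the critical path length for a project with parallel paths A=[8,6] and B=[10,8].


Path A: 8 + 6 = 14
Path B: 10 + 8 = 18
Critical path = longest = max(14, 18)
= 18 (Path B)


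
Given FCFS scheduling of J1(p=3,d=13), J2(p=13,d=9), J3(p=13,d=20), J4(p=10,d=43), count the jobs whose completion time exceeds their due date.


Completion vs due date:
  J1: C=3, d=13 → on time
  J2: C=16, d=9 → TARDY
  J3: C=29, d=20 → TARDY
  J4: C=39, d=43 → on time
Tardy jobs: J2, J3
Count = 2


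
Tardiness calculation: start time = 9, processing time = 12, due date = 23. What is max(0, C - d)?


Completion = start + processing = 9 + 12 = 21
Tardiness = max(0, C - d) = max(0, 21 - 23)
= max(0, -2)
= 0


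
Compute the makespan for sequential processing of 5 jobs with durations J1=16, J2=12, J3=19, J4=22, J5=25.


Sequential makespan: sum all processing times
= 16 + 12 + 19 + 22 + 25
= 94 time units


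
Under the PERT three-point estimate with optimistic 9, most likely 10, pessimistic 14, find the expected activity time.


te = (o + 4m + p) / 6
= (9 + 4×10 + 14) / 6
= (9 + 40 + 14) / 6
= 63 / 6
= 10.50


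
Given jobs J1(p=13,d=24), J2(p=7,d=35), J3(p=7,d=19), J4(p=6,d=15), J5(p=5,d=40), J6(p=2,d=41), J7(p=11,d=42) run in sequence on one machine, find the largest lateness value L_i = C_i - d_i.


Lateness per job (L = C - d):
  J1: C=13, d=24, L=-11
  J2: C=20, d=35, L=-15
  J3: C=27, d=19, L=8
  J4: C=33, d=15, L=18
  J5: C=38, d=40, L=-2
  J6: C=40, d=41, L=-1
  J7: C=51, d=42, L=9
Lmax = max(-11, -15, 8, 18, -2, -1, 9)
= 18


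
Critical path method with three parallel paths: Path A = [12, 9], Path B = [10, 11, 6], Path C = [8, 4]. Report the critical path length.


Path A: 12 + 9 = 21
Path B: 10 + 11 + 6 = 27
Path C: 8 + 4 = 12
Critical path = longest = max(21, 27, 12)
= 27 (Path B)


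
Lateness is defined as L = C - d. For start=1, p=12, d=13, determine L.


Completion = 1 + 12 = 13
Lateness = C - d = 13 - 13
= 0


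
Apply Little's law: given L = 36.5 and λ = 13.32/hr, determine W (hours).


Little's law: L = λW → W = L / λ
= 36.5 / 13.32
= 2.74 hours


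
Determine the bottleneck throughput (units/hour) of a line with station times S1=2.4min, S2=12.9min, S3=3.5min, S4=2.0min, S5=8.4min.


Bottleneck = longest station time
Station times: [2.4, 12.9, 3.5, 2.0, 8.4]
Max = 12.9 min
Rate = 60 / 12.9
= 4.65 units/hour (bottleneck: 12.9min)


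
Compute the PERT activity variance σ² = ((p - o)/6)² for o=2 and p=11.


σ² = ((p - o) / 6)² = (p - o)² / 36
= (11 - 2)² / 36
= 9² / 36
= 81 / 36
= 2.2500


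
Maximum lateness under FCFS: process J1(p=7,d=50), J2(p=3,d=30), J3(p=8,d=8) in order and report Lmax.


Lateness per job (L = C - d):
  J1: C=7, d=50, L=-43
  J2: C=10, d=30, L=-20
  J3: C=18, d=8, L=10
Lmax = max(-43, -20, 10)
= 10


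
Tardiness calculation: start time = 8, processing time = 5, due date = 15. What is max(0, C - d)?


Completion = start + processing = 8 + 5 = 13
Tardiness = max(0, C - d) = max(0, 13 - 15)
= max(0, -2)
= 0


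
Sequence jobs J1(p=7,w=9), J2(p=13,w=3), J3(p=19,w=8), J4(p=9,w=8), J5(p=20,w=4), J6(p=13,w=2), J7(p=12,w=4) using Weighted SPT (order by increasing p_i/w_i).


WSPT (Smith's rule): sort by p/w ascending
  J1: p/w = 7/9 = 0.778
  J4: p/w = 9/8 = 1.125
  J3: p/w = 19/8 = 2.375
  J7: p/w = 12/4 = 3.000
  J2: p/w = 13/3 = 4.333
  J5: p/w = 20/4 = 5.000
  J6: p/w = 13/2 = 6.500
Order: J1 → J4 → J3 → J7 → J2 → J5 → J6


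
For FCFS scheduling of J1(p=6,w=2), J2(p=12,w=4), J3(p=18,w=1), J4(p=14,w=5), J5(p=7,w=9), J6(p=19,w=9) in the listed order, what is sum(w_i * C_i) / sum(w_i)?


Completion times:
  J1: C=6, w×C=2×6=12
  J2: C=18, w×C=4×18=72
  J3: C=36, w×C=1×36=36
  J4: C=50, w×C=5×50=250
  J5: C=57, w×C=9×57=513
  J6: C=76, w×C=9×76=684
Sum w×C = 1567
Sum w = 30
Weighted avg = 1567/30
= 52.23


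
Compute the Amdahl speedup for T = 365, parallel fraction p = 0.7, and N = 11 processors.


Amdahl's law: T_p = T × ((1-p) + p/N)
= 365 × ((1-0.7) + 0.7/11)
= 365 × (0.30 + 0.0636)
= 365 × 0.3636
= 132.73
Speedup = 365/132.73
= 2.75×


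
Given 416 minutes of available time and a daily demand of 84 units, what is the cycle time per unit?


Cycle time = available time / demand
= 416 / 84
= 4.95 min/unit


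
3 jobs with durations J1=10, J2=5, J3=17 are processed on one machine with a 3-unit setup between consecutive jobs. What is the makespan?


Makespan = Σ processing + (n-1) × setup
= (10 + 5 + 17) + (3-1)×3
= 32 + 6
= 38 time units


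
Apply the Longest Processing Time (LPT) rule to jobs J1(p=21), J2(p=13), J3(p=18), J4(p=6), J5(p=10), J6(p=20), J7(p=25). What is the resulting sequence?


LPT: sort by longest processing time first
  J7: p=25
  J1: p=21
  J6: p=20
  J3: p=18
  J2: p=13
  J5: p=10
  J4: p=6
Order: J7 → J1 → J6 → J3 → J2 → J5 → J4


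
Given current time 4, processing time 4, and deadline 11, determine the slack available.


Slack = due - current_time - processing
= 11 - 4 - 4
= 3


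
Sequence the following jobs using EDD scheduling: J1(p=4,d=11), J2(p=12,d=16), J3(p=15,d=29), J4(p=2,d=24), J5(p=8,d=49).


EDD: sort by earliest due date
  J1: d=11, p=4
  J2: d=16, p=12
  J4: d=24, p=2
  J3: d=29, p=15
  J5: d=49, p=8
Order: J1 → J2 → J4 → J3 → J5


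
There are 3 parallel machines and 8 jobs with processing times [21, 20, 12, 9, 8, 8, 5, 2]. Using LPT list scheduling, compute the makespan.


Jobs (LPT sorted): [21, 20, 12, 9, 8, 8, 5, 2]
Machines: 3
  J=21 → Machine 1 (load: 0+21=21)
  J=20 → Machine 2 (load: 0+20=20)
  J=12 → Machine 3 (load: 0+12=12)
  J=9 → Machine 3 (load: 12+9=21)
  J=8 → Machine 2 (load: 20+8=28)
  J=8 → Machine 1 (load: 21+8=29)
  J=5 → Machine 3 (load: 21+5=26)
  J=2 → Machine 3 (load: 26+2=28)
Machine loads: [29, 28, 28]
Makespan = max = 29 time units


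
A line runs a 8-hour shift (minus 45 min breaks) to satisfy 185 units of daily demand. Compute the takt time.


Available = 8×60 - 45 = 435 min
Takt time = 435 / 185
= 2.35 min/unit


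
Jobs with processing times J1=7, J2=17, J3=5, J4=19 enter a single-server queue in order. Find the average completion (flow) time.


Completion times:
  J1: completes at 7
  J2: completes at 24
  J3: completes at 29
  J4: completes at 48
Sum = 108
Average = 108/4
= 27.00


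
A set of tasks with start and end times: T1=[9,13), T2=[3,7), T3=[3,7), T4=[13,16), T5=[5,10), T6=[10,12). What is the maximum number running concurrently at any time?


Check each time point for overlaps:
  t=5: 3 tasks active (T2, T3, T5)
Max concurrent = 3


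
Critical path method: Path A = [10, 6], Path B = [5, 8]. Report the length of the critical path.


Path A: 10 + 6 = 16
Path B: 5 + 8 = 13
Critical path = longest = max(16, 13)
= 16 (Path A)


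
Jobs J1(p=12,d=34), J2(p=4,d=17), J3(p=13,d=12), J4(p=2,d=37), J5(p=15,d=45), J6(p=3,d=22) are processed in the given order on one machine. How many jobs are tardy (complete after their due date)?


Completion vs due date:
  J1: C=12, d=34 → on time
  J2: C=16, d=17 → on time
  J3: C=29, d=12 → TARDY
  J4: C=31, d=37 → on time
  J5: C=46, d=45 → TARDY
  J6: C=49, d=22 → TARDY
Tardy jobs: J3, J5, J6
Count = 3


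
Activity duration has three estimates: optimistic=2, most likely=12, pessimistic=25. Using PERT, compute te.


te = (o + 4m + p) / 6
= (2 + 4×12 + 25) / 6
= (2 + 48 + 25) / 6
= 75 / 6
= 12.50


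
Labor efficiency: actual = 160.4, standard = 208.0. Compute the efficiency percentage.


Efficiency = (actual / standard) × 100
= (160.4 / 208.0) × 100
= 77.1%


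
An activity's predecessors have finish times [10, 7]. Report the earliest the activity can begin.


ES = max of all predecessor completion times
Predecessors: [10, 7]
ES = max(10, 7)
= 10


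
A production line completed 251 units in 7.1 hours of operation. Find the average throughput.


Throughput = units / time
= 251 / 7.1
= 35.4 units/hour


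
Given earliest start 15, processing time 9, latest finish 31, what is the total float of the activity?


EF = ES + duration = 15 + 9 = 24
LS = LF - duration = 31 - 9 = 22
Total Float = LF - EF = 31 - 24
(or LS - ES = 22 - 15)
= 7


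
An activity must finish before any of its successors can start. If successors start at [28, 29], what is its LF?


LF = min of all successor start times
Successors start at: [28, 29]
LF = min(28, 29)
= 28


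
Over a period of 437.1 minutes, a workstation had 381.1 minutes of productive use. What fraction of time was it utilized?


Utilization = busy / total × 100
= 381.1 / 437.1 × 100
= 87.2%


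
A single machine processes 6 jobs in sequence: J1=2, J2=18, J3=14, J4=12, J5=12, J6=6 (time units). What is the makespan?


Sequential makespan: sum all processing times
= 2 + 18 + 14 + 12 + 12 + 6
= 64 time units


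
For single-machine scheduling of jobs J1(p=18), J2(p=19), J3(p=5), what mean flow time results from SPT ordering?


SPT order: J3 → J1 → J2
Completion times:
  J3: C=5
  J1: C=23
  J2: C=42
Sum = 70, n = 3
Mean flow = 70/3
= 23.33


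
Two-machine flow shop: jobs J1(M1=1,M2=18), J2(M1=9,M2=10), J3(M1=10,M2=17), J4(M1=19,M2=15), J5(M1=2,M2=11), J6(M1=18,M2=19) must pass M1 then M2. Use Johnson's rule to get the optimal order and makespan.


Johnson's rule:
Group 1 (M1≤M2, sort by M1): ['J1', 'J5', 'J2', 'J3', 'J6']
Group 2 (M1>M2, sort desc M2): ['J4']
Sequence: J1 → J5 → J2 → J3 → J6 → J4
Makespan calculation:
  J1: M1 done=1, M2 done=19
  J5: M1 done=3, M2 done=30
  J2: M1 done=12, M2 done=40
  J3: M1 done=22, M2 done=57
  J6: M1 done=40, M2 done=76
  J4: M1 done=59, M2 done=91
= Sequence: J1 → J5 → J2 → J3 → J6 → J4, Makespan: 91


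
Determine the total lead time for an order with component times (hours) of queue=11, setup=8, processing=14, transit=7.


Lead time = queue + setup + processing + transit
= 11 + 8 + 14 + 7
= 40 hours


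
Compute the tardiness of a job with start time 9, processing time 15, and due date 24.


Completion = start + processing = 9 + 15 = 24
Tardiness = max(0, C - d) = max(0, 24 - 24)
= max(0, 0)
= 0


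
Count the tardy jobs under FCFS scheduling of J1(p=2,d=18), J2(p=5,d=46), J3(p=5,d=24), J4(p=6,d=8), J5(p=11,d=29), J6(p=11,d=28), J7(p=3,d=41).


Completion vs due date:
  J1: C=2, d=18 → on time
  J2: C=7, d=46 → on time
  J3: C=12, d=24 → on time
  J4: C=18, d=8 → TARDY
  J5: C=29, d=29 → on time
  J6: C=40, d=28 → TARDY
  J7: C=43, d=41 → TARDY
Tardy jobs: J4, J6, J7
Count = 3


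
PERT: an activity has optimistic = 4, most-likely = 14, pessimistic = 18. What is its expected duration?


te = (o + 4m + p) / 6
= (4 + 4×14 + 18) / 6
= (4 + 56 + 18) / 6
= 78 / 6
= 13.00


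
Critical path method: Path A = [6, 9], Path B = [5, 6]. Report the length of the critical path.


Path A: 6 + 9 = 15
Path B: 5 + 6 = 11
Critical path = longest = max(15, 11)
= 15 (Path A)


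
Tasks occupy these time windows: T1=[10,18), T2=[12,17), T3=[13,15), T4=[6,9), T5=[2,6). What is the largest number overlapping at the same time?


Check each time point for overlaps:
  t=13: 3 tasks active (T1, T2, T3)
Max concurrent = 3


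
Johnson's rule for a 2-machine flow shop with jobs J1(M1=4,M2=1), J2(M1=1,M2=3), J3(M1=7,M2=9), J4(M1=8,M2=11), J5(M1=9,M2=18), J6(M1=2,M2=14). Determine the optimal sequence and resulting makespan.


Johnson's rule:
Group 1 (M1≤M2, sort by M1): ['J2', 'J6', 'J3', 'J4', 'J5']
Group 2 (M1>M2, sort desc M2): ['J1']
Sequence: J2 → J6 → J3 → J4 → J5 → J1
Makespan calculation:
  J2: M1 done=1, M2 done=4
  J6: M1 done=3, M2 done=18
  J3: M1 done=10, M2 done=27
  J4: M1 done=18, M2 done=38
  J5: M1 done=27, M2 done=56
  J1: M1 done=31, M2 done=57
= Sequence: J2 → J6 → J3 → J4 → J5 → J1, Makespan: 57


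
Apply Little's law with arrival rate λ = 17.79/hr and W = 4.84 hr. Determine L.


Little's law: L = λ × W
= 17.79 × 4.84
= 86.10


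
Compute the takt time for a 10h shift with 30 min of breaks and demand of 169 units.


Available = 10×60 - 30 = 570 min
Takt time = 570 / 169
= 3.37 min/unit


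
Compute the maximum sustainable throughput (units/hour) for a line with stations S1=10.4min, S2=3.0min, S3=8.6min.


Bottleneck = longest station time
Station times: [10.4, 3.0, 8.6]
Max = 10.4 min
Rate = 60 / 10.4
= 5.77 units/hour (bottleneck: 10.4min)


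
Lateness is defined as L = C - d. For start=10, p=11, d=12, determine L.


Completion = 10 + 11 = 21
Lateness = C - d = 21 - 12
= 9


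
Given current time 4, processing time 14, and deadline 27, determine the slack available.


Slack = due - current_time - processing
= 27 - 4 - 14
= 9


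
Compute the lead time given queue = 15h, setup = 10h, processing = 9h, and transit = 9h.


Lead time = queue + setup + processing + transit
= 15 + 10 + 9 + 9
= 43 hours


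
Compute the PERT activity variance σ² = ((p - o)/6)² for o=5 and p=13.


σ² = ((p - o) / 6)² = (p - o)² / 36
= (13 - 5)² / 36
= 8² / 36
= 64 / 36
= 1.7778


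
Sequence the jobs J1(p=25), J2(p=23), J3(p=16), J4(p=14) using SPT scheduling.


SPT: sort by shortest processing time
  J4: p=14
  J3: p=16
  J2: p=23
  J1: p=25
Order: J4 → J3 → J2 → J1


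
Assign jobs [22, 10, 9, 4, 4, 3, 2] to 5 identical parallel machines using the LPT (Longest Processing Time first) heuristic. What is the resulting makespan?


Jobs (LPT sorted): [22, 10, 9, 4, 4, 3, 2]
Machines: 5
  J=22 → Machine 1 (load: 0+22=22)
  J=10 → Machine 2 (load: 0+10=10)
  J=9 → Machine 3 (load: 0+9=9)
  J=4 → Machine 4 (load: 0+4=4)
  J=4 → Machine 5 (load: 0+4=4)
  J=3 → Machine 4 (load: 4+3=7)
  J=2 → Machine 5 (load: 4+2=6)
Machine loads: [22, 10, 9, 7, 6]
Makespan = max = 22 time units


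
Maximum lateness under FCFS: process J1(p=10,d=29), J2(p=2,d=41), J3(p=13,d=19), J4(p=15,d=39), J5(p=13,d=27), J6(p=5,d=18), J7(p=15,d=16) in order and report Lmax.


Lateness per job (L = C - d):
  J1: C=10, d=29, L=-19
  J2: C=12, d=41, L=-29
  J3: C=25, d=19, L=6
  J4: C=40, d=39, L=1
  J5: C=53, d=27, L=26
  J6: C=58, d=18, L=40
  J7: C=73, d=16, L=57
Lmax = max(-19, -29, 6, 1, 26, 40, 57)
= 57


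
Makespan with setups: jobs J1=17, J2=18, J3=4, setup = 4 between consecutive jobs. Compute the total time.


Makespan = Σ processing + (n-1) × setup
= (17 + 18 + 4) + (3-1)×4
= 39 + 8
= 47 time units


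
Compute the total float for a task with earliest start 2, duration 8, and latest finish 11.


EF = ES + duration = 2 + 8 = 10
LS = LF - duration = 11 - 8 = 3
Total Float = LF - EF = 11 - 10
(or LS - ES = 3 - 2)
= 1


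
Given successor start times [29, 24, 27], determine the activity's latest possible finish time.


LF = min of all successor start times
Successors start at: [29, 24, 27]
LF = min(29, 24, 27)
= 24


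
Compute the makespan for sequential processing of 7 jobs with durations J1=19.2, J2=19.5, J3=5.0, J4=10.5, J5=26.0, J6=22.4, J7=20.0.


Sequential makespan: sum all processing times
= 19.2 + 19.5 + 5.0 + 10.5 + 26.0 + 22.4 + 20.0
= 122.6 time units


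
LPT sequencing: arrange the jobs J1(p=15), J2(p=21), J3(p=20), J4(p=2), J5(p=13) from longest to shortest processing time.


LPT: sort by longest processing time first
  J2: p=21
  J3: p=20
  J1: p=15
  J5: p=13
  J4: p=2
Order: J2 → J3 → J1 → J5 → J4


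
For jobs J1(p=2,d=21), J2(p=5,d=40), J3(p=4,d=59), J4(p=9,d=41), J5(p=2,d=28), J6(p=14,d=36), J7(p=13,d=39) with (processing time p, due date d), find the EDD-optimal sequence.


EDD: sort by earliest due date
  J1: d=21, p=2
  J5: d=28, p=2
  J6: d=36, p=14
  J7: d=39, p=13
  J2: d=40, p=5
  J4: d=41, p=9
  J3: d=59, p=4
Order: J1 → J5 → J6 → J7 → J2 → J4 → J3


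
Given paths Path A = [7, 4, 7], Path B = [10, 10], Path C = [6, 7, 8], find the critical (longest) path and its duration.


Path A: 7 + 4 + 7 = 18
Path B: 10 + 10 = 20
Path C: 6 + 7 + 8 = 21
Critical path = longest = max(18, 20, 21)
= 21 (Path C)


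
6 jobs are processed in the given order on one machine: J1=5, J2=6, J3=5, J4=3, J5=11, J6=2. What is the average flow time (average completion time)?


Completion times:
  J1: completes at 5
  J2: completes at 11
  J3: completes at 16
  J4: completes at 19
  J5: completes at 30
  J6: completes at 32
Sum = 113
Average = 113/6
= 18.83


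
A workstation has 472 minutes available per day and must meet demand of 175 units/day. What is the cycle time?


Cycle time = available time / demand
= 472 / 175
= 2.70 min/unit


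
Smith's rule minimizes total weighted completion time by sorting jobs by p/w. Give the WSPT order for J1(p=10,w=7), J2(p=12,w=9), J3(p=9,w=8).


WSPT (Smith's rule): sort by p/w ascending
  J3: p/w = 9/8 = 1.125
  J2: p/w = 12/9 = 1.333
  J1: p/w = 10/7 = 1.429
Order: J3 → J2 → J1


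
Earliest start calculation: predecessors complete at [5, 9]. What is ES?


ES = max of all predecessor completion times
Predecessors: [5, 9]
ES = max(5, 9)
= 9


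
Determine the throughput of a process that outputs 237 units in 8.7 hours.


Throughput = units / time
= 237 / 8.7
= 27.2 units/hour


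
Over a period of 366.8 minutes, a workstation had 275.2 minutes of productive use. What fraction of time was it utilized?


Utilization = busy / total × 100
= 275.2 / 366.8 × 100
= 75.0%


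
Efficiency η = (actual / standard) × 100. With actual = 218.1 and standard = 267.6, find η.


Efficiency = (actual / standard) × 100
= (218.1 / 267.6) × 100
= 81.5%


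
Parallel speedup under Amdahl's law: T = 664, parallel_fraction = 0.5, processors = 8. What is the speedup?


Amdahl's law: T_p = T × ((1-p) + p/N)
= 664 × ((1-0.5) + 0.5/8)
= 664 × (0.50 + 0.0625)
= 664 × 0.5625
= 373.50
Speedup = 664/373.50
= 1.78×


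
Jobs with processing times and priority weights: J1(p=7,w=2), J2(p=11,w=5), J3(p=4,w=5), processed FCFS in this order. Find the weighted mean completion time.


Completion times:
  J1: C=7, w×C=2×7=14
  J2: C=18, w×C=5×18=90
  J3: C=22, w×C=5×22=110
Sum w×C = 214
Sum w = 12
Weighted avg = 214/12
= 17.83


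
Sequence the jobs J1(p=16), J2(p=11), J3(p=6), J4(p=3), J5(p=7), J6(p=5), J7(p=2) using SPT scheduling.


SPT: sort by shortest processing time
  J7: p=2
  J4: p=3
  J6: p=5
  J3: p=6
  J5: p=7
  J2: p=11
  J1: p=16
Order: J7 → J4 → J6 → J3 → J5 → J2 → J1


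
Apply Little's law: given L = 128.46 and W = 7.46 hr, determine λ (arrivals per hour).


Little's law: L = λW → λ = L / W
= 128.46 / 7.46
= 17.22 per hour


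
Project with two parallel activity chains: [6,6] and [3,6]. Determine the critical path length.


Path A: 6 + 6 = 12
Path B: 3 + 6 = 9
Critical path = longest = max(12, 9)
= 12 (Path A)


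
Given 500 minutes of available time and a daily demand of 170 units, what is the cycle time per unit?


Cycle time = available time / demand
= 500 / 170
= 2.94 min/unit


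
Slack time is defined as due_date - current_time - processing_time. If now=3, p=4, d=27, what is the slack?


Slack = due - current_time - processing
= 27 - 3 - 4
= 20


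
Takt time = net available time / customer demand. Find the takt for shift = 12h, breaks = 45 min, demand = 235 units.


Available = 12×60 - 45 = 675 min
Takt time = 675 / 235
= 2.87 min/unit


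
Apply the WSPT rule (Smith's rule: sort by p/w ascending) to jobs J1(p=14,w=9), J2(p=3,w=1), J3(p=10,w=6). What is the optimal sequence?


WSPT (Smith's rule): sort by p/w ascending
  J1: p/w = 14/9 = 1.556
  J3: p/w = 10/6 = 1.667
  J2: p/w = 3/1 = 3.000
Order: J1 → J3 → J2


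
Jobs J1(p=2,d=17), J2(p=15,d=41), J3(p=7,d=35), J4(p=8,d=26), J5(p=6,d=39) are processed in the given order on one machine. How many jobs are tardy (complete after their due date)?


Completion vs due date:
  J1: C=2, d=17 → on time
  J2: C=17, d=41 → on time
  J3: C=24, d=35 → on time
  J4: C=32, d=26 → TARDY
  J5: C=38, d=39 → on time
Tardy jobs: J4
Count = 1


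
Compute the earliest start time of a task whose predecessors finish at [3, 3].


ES = max of all predecessor completion times
Predecessors: [3, 3]
ES = max(3, 3)
= 3


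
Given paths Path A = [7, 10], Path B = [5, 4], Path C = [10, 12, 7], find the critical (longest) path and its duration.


Path A: 7 + 10 = 17
Path B: 5 + 4 = 9
Path C: 10 + 12 + 7 = 29
Critical path = longest = max(17, 9, 29)
= 29 (Path C)


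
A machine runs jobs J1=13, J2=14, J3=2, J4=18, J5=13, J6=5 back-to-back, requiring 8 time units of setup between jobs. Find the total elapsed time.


Makespan = Σ processing + (n-1) × setup
= (13 + 14 + 2 + 18 + 13 + 5) + (6-1)×8
= 65 + 40
= 105 time units


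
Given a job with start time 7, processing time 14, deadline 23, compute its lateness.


Completion = 7 + 14 = 21
Lateness = C - d = 21 - 23
= -2


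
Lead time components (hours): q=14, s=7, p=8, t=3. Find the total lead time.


Lead time = queue + setup + processing + transit
= 14 + 7 + 8 + 3
= 32 hours


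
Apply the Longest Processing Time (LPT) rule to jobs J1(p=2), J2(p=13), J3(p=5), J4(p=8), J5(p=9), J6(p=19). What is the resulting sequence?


LPT: sort by longest processing time first
  J6: p=19
  J2: p=13
  J5: p=9
  J4: p=8
  J3: p=5
  J1: p=2
Order: J6 → J2 → J5 → J4 → J3 → J1


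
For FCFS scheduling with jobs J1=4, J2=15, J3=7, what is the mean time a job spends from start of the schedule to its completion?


Completion times:
  J1: completes at 4
  J2: completes at 19
  J3: completes at 26
Sum = 49
Average = 49/3
= 16.33


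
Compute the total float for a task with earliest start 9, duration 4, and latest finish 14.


EF = ES + duration = 9 + 4 = 13
LS = LF - duration = 14 - 4 = 10
Total Float = LF - EF = 14 - 13
(or LS - ES = 10 - 9)
= 1


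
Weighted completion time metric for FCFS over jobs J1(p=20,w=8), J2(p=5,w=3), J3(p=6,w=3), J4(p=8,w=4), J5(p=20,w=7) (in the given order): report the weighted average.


Completion times:
  J1: C=20, w×C=8×20=160
  J2: C=25, w×C=3×25=75
  J3: C=31, w×C=3×31=93
  J4: C=39, w×C=4×39=156
  J5: C=59, w×C=7×59=413
Sum w×C = 897
Sum w = 25
Weighted avg = 897/25
= 35.88


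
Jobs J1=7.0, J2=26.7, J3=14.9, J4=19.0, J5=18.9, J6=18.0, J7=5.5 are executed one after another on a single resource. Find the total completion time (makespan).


Sequential makespan: sum all processing times
= 7.0 + 26.7 + 14.9 + 19.0 + 18.9 + 18.0 + 5.5
= 110.0 time units


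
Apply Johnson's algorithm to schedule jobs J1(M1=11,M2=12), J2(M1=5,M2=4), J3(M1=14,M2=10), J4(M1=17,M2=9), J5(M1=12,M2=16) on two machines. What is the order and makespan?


Johnson's rule:
Group 1 (M1≤M2, sort by M1): ['J1', 'J5']
Group 2 (M1>M2, sort desc M2): ['J3', 'J4', 'J2']
Sequence: J1 → J5 → J3 → J4 → J2
Makespan calculation:
  J1: M1 done=11, M2 done=23
  J5: M1 done=23, M2 done=39
  J3: M1 done=37, M2 done=49
  J4: M1 done=54, M2 done=63
  J2: M1 done=59, M2 done=67
= Sequence: J1 → J5 → J3 → J4 → J2, Makespan: 67


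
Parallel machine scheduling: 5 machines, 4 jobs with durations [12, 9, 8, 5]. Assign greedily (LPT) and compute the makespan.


Jobs (LPT sorted): [12, 9, 8, 5]
Machines: 5
  J=12 → Machine 1 (load: 0+12=12)
  J=9 → Machine 2 (load: 0+9=9)
  J=8 → Machine 3 (load: 0+8=8)
  J=5 → Machine 4 (load: 0+5=5)
Machine loads: [12, 9, 8, 5, 0]
Makespan = max = 12 time units


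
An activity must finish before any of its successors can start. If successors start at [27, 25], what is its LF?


LF = min of all successor start times
Successors start at: [27, 25]
LF = min(27, 25)
= 25


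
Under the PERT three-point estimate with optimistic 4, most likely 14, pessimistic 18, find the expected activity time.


te = (o + 4m + p) / 6
= (4 + 4×14 + 18) / 6
= (4 + 56 + 18) / 6
= 78 / 6
= 13.00


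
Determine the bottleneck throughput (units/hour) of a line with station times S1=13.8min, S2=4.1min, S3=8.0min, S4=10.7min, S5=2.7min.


Bottleneck = longest station time
Station times: [13.8, 4.1, 8.0, 10.7, 2.7]
Max = 13.8 min
Rate = 60 / 13.8
= 4.35 units/hour (bottleneck: 13.8min)


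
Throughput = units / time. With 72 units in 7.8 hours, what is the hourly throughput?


Throughput = units / time
= 72 / 7.8
= 9.2 units/hour


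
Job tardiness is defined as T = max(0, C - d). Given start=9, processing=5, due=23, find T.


Completion = start + processing = 9 + 5 = 14
Tardiness = max(0, C - d) = max(0, 14 - 23)
= max(0, -9)
= 0


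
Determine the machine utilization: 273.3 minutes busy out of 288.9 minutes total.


Utilization = busy / total × 100
= 273.3 / 288.9 × 100
= 94.6%


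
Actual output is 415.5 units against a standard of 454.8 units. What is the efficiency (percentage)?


Efficiency = (actual / standard) × 100
= (415.5 / 454.8) × 100
= 91.4%


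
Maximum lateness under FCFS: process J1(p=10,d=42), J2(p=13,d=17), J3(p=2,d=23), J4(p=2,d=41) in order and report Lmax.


Lateness per job (L = C - d):
  J1: C=10, d=42, L=-32
  J2: C=23, d=17, L=6
  J3: C=25, d=23, L=2
  J4: C=27, d=41, L=-14
Lmax = max(-32, 6, 2, -14)
= 6


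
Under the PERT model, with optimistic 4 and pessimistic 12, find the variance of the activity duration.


σ² = ((p - o) / 6)² = (p - o)² / 36
= (12 - 4)² / 36
= 8² / 36
= 64 / 36
= 1.7778


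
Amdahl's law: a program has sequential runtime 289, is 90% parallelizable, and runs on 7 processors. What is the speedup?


Amdahl's law: T_p = T × ((1-p) + p/N)
= 289 × ((1-0.9) + 0.9/7)
= 289 × (0.10 + 0.1286)
= 289 × 0.2286
= 66.06
Speedup = 289/66.06
= 4.38×


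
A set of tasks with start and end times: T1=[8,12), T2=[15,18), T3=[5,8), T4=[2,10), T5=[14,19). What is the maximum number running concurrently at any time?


Check each time point for overlaps:
  t=5: 2 tasks active (T3, T4)
Max concurrent = 2


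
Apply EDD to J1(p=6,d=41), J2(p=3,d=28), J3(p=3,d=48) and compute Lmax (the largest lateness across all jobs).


EDD order: J2 → J1 → J3
Completion and lateness:
  J2: C=3, d=28, L=3-28=-25
  J1: C=9, d=41, L=9-41=-32
  J3: C=12, d=48, L=12-48=-36
Lmax = max(-25, -32, -36)
= -25


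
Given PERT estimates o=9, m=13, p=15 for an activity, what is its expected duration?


te = (o + 4m + p) / 6
= (9 + 4×13 + 15) / 6
= (9 + 52 + 15) / 6
= 76 / 6
= 12.67


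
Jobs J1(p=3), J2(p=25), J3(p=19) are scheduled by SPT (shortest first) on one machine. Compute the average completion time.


SPT order: J1 → J3 → J2
Completion times:
  J1: C=3
  J3: C=22
  J2: C=47
Sum = 72, n = 3
Mean flow = 72/3
= 24.00


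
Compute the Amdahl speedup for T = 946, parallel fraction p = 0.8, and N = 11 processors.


Amdahl's law: T_p = T × ((1-p) + p/N)
= 946 × ((1-0.8) + 0.8/11)
= 946 × (0.20 + 0.0727)
= 946 × 0.2727
= 258.00
Speedup = 946/258.00
= 3.67×


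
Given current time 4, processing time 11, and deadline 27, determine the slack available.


Slack = due - current_time - processing
= 27 - 4 - 11
= 12


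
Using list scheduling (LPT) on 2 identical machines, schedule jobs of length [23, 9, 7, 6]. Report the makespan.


Jobs (LPT sorted): [23, 9, 7, 6]
Machines: 2
  J=23 → Machine 1 (load: 0+23=23)
  J=9 → Machine 2 (load: 0+9=9)
  J=7 → Machine 2 (load: 9+7=16)
  J=6 → Machine 2 (load: 16+6=22)
Machine loads: [23, 22]
Makespan = max = 23 time units


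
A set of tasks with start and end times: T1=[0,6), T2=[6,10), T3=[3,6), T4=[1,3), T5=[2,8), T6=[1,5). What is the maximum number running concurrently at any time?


Check each time point for overlaps:
  t=2: 4 tasks active (T1, T4, T5, T6)
Max concurrent = 4


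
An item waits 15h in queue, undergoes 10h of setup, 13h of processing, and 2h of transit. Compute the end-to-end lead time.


Lead time = queue + setup + processing + transit
= 15 + 10 + 13 + 2
= 40 hours


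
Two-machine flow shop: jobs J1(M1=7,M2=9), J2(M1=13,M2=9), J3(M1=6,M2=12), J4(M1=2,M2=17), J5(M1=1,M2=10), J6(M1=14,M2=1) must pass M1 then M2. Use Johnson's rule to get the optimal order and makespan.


Johnson's rule:
Group 1 (M1≤M2, sort by M1): ['J5', 'J4', 'J3', 'J1']
Group 2 (M1>M2, sort desc M2): ['J2', 'J6']
Sequence: J5 → J4 → J3 → J1 → J2 → J6
Makespan calculation:
  J5: M1 done=1, M2 done=11
  J4: M1 done=3, M2 done=28
  J3: M1 done=9, M2 done=40
  J1: M1 done=16, M2 done=49
  J2: M1 done=29, M2 done=58
  J6: M1 done=43, M2 done=59
= Sequence: J5 → J4 → J3 → J1 → J2 → J6, Makespan: 59


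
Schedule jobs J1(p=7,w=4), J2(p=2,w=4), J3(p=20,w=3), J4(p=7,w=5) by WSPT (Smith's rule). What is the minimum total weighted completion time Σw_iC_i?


WSPT order (by p/w): J2 → J4 → J1 → J3
  J2: C=2, w·C=4×2=8
  J4: C=9, w·C=5×9=45
  J1: C=16, w·C=4×16=64
  J3: C=36, w·C=3×36=108
Σ w·C = 225
= 225


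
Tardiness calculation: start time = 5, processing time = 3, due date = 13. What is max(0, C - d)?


Completion = start + processing = 5 + 3 = 8
Tardiness = max(0, C - d) = max(0, 8 - 13)
= max(0, -5)
= 0


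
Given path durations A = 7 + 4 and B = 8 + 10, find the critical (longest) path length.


Path A: 7 + 4 = 11
Path B: 8 + 10 = 18
Critical path = longest = max(11, 18)
= 18 (Path B)


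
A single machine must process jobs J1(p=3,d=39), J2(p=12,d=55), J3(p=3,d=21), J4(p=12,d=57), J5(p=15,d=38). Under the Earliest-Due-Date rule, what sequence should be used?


EDD: sort by earliest due date
  J3: d=21, p=3
  J5: d=38, p=15
  J1: d=39, p=3
  J2: d=55, p=12
  J4: d=57, p=12
Order: J3 → J5 → J1 → J2 → J4


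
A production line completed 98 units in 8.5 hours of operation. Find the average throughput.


Throughput = units / time
= 98 / 8.5
= 11.5 units/hour


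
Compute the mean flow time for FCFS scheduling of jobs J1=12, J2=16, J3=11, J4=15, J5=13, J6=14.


Completion times:
  J1: completes at 12
  J2: completes at 28
  J3: completes at 39
  J4: completes at 54
  J5: completes at 67
  J6: completes at 81
Sum = 281
Average = 281/6
= 46.83


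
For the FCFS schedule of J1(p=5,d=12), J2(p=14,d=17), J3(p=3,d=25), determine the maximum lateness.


Lateness per job (L = C - d):
  J1: C=5, d=12, L=-7
  J2: C=19, d=17, L=2
  J3: C=22, d=25, L=-3
Lmax = max(-7, 2, -3)
= 2


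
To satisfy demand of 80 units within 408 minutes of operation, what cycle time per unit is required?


Cycle time = available time / demand
= 408 / 80
= 5.10 min/unit
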